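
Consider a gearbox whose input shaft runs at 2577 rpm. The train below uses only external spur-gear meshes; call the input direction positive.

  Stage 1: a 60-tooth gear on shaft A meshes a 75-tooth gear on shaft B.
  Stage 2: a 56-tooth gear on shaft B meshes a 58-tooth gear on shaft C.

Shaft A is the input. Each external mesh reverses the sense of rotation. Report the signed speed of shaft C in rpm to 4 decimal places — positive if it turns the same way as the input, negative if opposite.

+1990.5103 rpm (same as input, |ω| = 1990.5103 rpm)

Stage 1 [60T→75T]: ω = 2577.0000×60/75 = 2061.6000 rpm, dir flips to −; running = −2061.6000
Stage 2 [56T→58T]: ω = 2061.6000×56/58 = 1990.5103 rpm, dir flips to +; running = +1990.5103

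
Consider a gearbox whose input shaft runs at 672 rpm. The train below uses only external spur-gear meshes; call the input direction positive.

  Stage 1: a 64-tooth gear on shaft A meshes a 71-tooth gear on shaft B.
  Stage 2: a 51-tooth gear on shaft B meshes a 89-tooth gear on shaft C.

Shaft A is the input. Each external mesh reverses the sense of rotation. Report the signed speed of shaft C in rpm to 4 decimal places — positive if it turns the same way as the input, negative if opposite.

+347.1132 rpm (same as input, |ω| = 347.1132 rpm)

Stage 1 [64T→71T]: ω = 672.0000×64/71 = 605.7465 rpm, dir flips to −; running = −605.7465
Stage 2 [51T→89T]: ω = 605.7465×51/89 = 347.1132 rpm, dir flips to +; running = +347.1132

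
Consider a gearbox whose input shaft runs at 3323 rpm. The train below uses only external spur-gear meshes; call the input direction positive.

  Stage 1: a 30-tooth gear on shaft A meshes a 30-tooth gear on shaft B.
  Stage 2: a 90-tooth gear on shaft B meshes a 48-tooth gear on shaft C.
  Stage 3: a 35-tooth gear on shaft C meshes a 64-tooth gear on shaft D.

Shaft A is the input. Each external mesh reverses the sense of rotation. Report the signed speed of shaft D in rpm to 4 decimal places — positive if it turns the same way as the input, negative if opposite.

-3407.3730 rpm (opposite to input, |ω| = 3407.3730 rpm)

Stage 1 [30T→30T]: ω = 3323.0000×30/30 = 3323.0000 rpm, dir flips to −; running = −3323.0000
Stage 2 [90T→48T]: ω = 3323.0000×90/48 = 6230.6250 rpm, dir flips to +; running = +6230.6250
Stage 3 [35T→64T]: ω = 6230.6250×35/64 = 3407.3730 rpm, dir flips to −; running = −3407.3730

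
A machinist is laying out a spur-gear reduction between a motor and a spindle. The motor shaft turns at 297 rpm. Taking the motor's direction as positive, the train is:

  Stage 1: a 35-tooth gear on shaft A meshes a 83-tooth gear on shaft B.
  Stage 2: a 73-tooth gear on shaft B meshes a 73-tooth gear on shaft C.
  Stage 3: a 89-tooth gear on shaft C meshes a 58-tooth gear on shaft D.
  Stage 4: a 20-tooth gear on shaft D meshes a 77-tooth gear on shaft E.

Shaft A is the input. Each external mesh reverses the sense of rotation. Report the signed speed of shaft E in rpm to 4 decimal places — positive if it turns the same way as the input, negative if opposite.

+49.9169 rpm (same as input, |ω| = 49.9169 rpm)

Stage 1 [35T→83T]: ω = 297.0000×35/83 = 125.2410 rpm, dir flips to −; running = −125.2410
Stage 2 [73T→73T]: ω = 125.2410×73/73 = 125.2410 rpm, dir flips to +; running = +125.2410
Stage 3 [89T→58T]: ω = 125.2410×89/58 = 192.1801 rpm, dir flips to −; running = −192.1801
Stage 4 [20T→77T]: ω = 192.1801×20/77 = 49.9169 rpm, dir flips to +; running = +49.9169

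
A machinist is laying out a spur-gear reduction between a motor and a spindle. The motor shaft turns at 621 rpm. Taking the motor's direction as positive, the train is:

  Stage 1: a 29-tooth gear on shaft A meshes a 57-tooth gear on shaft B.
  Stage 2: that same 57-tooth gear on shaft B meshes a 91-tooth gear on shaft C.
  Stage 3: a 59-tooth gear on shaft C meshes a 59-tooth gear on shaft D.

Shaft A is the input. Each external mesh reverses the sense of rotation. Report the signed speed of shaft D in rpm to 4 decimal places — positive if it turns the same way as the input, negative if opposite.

Stage 1 [29T→57T]: ω = 621.0000×29/57 = 315.9474 rpm, dir flips to −; running = −315.9474
Stage 2 [57T→91T]: ω = 315.9474×57/91 = 197.9011 rpm, dir flips to +; running = +197.9011
Stage 3 [59T→59T]: ω = 197.9011×59/59 = 197.9011 rpm, dir flips to −; running = −197.9011

-197.9011 rpm (opposite to input, |ω| = 197.9011 rpm)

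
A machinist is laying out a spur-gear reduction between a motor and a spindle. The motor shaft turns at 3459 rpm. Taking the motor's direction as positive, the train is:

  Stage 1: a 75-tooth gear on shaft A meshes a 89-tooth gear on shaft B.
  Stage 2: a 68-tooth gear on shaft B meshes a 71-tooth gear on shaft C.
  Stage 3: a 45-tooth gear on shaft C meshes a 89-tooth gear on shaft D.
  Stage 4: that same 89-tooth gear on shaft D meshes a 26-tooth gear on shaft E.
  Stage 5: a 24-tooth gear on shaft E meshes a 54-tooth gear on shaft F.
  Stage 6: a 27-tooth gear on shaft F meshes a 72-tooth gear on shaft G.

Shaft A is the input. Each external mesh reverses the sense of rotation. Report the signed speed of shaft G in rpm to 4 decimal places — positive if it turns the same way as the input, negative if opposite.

+805.3048 rpm (same as input, |ω| = 805.3048 rpm)

Stage 1 [75T→89T]: ω = 3459.0000×75/89 = 2914.8876 rpm, dir flips to −; running = −2914.8876
Stage 2 [68T→71T]: ω = 2914.8876×68/71 = 2791.7234 rpm, dir flips to +; running = +2791.7234
Stage 3 [45T→89T]: ω = 2791.7234×45/89 = 1411.5455 rpm, dir flips to −; running = −1411.5455
Stage 4 [89T→26T]: ω = 1411.5455×89/26 = 4831.8289 rpm, dir flips to +; running = +4831.8289
Stage 5 [24T→54T]: ω = 4831.8289×24/54 = 2147.4795 rpm, dir flips to −; running = −2147.4795
Stage 6 [27T→72T]: ω = 2147.4795×27/72 = 805.3048 rpm, dir flips to +; running = +805.3048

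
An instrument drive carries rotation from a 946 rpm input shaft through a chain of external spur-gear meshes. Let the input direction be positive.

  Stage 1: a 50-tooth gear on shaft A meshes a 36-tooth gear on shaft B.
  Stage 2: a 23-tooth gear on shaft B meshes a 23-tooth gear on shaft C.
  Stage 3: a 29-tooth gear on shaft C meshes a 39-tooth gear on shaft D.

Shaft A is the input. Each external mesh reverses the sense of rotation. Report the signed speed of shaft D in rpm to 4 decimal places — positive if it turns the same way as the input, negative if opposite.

Stage 1 [50T→36T]: ω = 946.0000×50/36 = 1313.8889 rpm, dir flips to −; running = −1313.8889
Stage 2 [23T→23T]: ω = 1313.8889×23/23 = 1313.8889 rpm, dir flips to +; running = +1313.8889
Stage 3 [29T→39T]: ω = 1313.8889×29/39 = 976.9943 rpm, dir flips to −; running = −976.9943

-976.9943 rpm (opposite to input, |ω| = 976.9943 rpm)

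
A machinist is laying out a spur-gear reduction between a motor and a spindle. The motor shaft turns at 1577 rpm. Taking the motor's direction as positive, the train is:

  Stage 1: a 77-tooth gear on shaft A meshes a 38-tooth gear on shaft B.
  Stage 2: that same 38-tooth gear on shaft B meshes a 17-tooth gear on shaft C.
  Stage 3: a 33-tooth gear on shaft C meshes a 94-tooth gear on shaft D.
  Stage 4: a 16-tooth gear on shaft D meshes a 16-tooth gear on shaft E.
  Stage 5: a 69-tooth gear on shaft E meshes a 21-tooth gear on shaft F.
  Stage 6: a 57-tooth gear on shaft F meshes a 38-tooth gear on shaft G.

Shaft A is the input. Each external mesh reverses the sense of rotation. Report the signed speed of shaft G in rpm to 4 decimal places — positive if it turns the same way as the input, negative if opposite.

+12358.9233 rpm (same as input, |ω| = 12358.9233 rpm)

Stage 1 [77T→38T]: ω = 1577.0000×77/38 = 3195.5000 rpm, dir flips to −; running = −3195.5000
Stage 2 [38T→17T]: ω = 3195.5000×38/17 = 7142.8824 rpm, dir flips to +; running = +7142.8824
Stage 3 [33T→94T]: ω = 7142.8824×33/94 = 2507.6076 rpm, dir flips to −; running = −2507.6076
Stage 4 [16T→16T]: ω = 2507.6076×16/16 = 2507.6076 rpm, dir flips to +; running = +2507.6076
Stage 5 [69T→21T]: ω = 2507.6076×69/21 = 8239.2822 rpm, dir flips to −; running = −8239.2822
Stage 6 [57T→38T]: ω = 8239.2822×57/38 = 12358.9233 rpm, dir flips to +; running = +12358.9233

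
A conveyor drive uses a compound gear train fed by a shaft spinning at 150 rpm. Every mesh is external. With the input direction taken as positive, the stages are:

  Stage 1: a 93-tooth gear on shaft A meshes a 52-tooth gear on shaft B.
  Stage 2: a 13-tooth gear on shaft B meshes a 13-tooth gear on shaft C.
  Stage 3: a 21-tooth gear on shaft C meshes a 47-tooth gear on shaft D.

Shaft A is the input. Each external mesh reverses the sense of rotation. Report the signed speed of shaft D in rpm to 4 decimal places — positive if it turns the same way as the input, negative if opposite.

-119.8650 rpm (opposite to input, |ω| = 119.8650 rpm)

Stage 1 [93T→52T]: ω = 150.0000×93/52 = 268.2692 rpm, dir flips to −; running = −268.2692
Stage 2 [13T→13T]: ω = 268.2692×13/13 = 268.2692 rpm, dir flips to +; running = +268.2692
Stage 3 [21T→47T]: ω = 268.2692×21/47 = 119.8650 rpm, dir flips to −; running = −119.8650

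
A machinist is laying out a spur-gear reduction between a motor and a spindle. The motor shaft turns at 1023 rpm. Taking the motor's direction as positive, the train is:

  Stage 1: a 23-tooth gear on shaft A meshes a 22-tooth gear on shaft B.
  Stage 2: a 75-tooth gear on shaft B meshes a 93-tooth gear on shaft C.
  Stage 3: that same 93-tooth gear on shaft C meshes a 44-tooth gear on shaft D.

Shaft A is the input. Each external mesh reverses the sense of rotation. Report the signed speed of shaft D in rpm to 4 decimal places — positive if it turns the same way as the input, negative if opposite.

-1823.0114 rpm (opposite to input, |ω| = 1823.0114 rpm)

Stage 1 [23T→22T]: ω = 1023.0000×23/22 = 1069.5000 rpm, dir flips to −; running = −1069.5000
Stage 2 [75T→93T]: ω = 1069.5000×75/93 = 862.5000 rpm, dir flips to +; running = +862.5000
Stage 3 [93T→44T]: ω = 862.5000×93/44 = 1823.0114 rpm, dir flips to −; running = −1823.0114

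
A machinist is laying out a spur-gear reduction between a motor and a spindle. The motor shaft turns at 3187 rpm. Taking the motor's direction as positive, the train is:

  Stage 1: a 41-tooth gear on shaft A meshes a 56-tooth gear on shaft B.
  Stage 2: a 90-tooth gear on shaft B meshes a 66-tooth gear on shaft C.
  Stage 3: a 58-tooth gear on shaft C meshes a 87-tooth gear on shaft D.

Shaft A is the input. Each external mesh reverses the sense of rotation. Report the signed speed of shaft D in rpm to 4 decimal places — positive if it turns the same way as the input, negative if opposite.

-2121.2175 rpm (opposite to input, |ω| = 2121.2175 rpm)

Stage 1 [41T→56T]: ω = 3187.0000×41/56 = 2333.3393 rpm, dir flips to −; running = −2333.3393
Stage 2 [90T→66T]: ω = 2333.3393×90/66 = 3181.8263 rpm, dir flips to +; running = +3181.8263
Stage 3 [58T→87T]: ω = 3181.8263×58/87 = 2121.2175 rpm, dir flips to −; running = −2121.2175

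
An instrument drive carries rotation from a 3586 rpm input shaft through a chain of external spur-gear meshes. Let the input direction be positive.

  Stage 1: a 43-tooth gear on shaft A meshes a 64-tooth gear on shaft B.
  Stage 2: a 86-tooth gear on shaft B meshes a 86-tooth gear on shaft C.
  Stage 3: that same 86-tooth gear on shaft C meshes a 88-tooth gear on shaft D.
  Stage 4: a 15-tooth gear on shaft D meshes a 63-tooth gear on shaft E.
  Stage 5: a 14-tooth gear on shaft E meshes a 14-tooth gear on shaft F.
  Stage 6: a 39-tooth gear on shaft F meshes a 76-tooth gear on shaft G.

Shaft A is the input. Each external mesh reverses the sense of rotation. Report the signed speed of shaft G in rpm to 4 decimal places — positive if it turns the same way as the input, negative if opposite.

+287.6844 rpm (same as input, |ω| = 287.6844 rpm)

Stage 1 [43T→64T]: ω = 3586.0000×43/64 = 2409.3438 rpm, dir flips to −; running = −2409.3438
Stage 2 [86T→86T]: ω = 2409.3438×86/86 = 2409.3438 rpm, dir flips to +; running = +2409.3438
Stage 3 [86T→88T]: ω = 2409.3438×86/88 = 2354.5859 rpm, dir flips to −; running = −2354.5859
Stage 4 [15T→63T]: ω = 2354.5859×15/63 = 560.6157 rpm, dir flips to +; running = +560.6157
Stage 5 [14T→14T]: ω = 560.6157×14/14 = 560.6157 rpm, dir flips to −; running = −560.6157
Stage 6 [39T→76T]: ω = 560.6157×39/76 = 287.6844 rpm, dir flips to +; running = +287.6844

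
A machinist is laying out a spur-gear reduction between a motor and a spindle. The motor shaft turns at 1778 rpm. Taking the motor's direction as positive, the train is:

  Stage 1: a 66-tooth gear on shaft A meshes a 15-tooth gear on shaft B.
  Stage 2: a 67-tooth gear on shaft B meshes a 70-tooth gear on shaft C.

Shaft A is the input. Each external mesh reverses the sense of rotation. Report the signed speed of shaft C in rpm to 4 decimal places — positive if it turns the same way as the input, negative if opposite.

Stage 1 [66T→15T]: ω = 1778.0000×66/15 = 7823.2000 rpm, dir flips to −; running = −7823.2000
Stage 2 [67T→70T]: ω = 7823.2000×67/70 = 7487.9200 rpm, dir flips to +; running = +7487.9200

+7487.9200 rpm (same as input, |ω| = 7487.9200 rpm)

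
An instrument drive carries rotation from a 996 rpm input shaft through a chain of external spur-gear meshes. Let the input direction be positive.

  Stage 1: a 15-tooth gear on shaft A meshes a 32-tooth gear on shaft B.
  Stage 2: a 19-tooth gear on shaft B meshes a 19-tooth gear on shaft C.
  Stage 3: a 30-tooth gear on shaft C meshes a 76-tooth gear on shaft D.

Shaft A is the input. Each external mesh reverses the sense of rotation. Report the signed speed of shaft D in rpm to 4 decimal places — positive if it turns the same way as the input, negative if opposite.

Stage 1 [15T→32T]: ω = 996.0000×15/32 = 466.8750 rpm, dir flips to −; running = −466.8750
Stage 2 [19T→19T]: ω = 466.8750×19/19 = 466.8750 rpm, dir flips to +; running = +466.8750
Stage 3 [30T→76T]: ω = 466.8750×30/76 = 184.2928 rpm, dir flips to −; running = −184.2928

-184.2928 rpm (opposite to input, |ω| = 184.2928 rpm)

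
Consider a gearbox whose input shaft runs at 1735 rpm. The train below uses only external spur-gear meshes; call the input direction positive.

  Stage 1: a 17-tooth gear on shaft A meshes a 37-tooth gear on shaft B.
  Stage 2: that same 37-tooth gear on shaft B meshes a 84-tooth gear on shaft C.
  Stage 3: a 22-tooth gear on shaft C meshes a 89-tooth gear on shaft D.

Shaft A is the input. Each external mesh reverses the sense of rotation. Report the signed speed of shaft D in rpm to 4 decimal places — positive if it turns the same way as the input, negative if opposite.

Stage 1 [17T→37T]: ω = 1735.0000×17/37 = 797.1622 rpm, dir flips to −; running = −797.1622
Stage 2 [37T→84T]: ω = 797.1622×37/84 = 351.1310 rpm, dir flips to +; running = +351.1310
Stage 3 [22T→89T]: ω = 351.1310×22/89 = 86.7964 rpm, dir flips to −; running = −86.7964

-86.7964 rpm (opposite to input, |ω| = 86.7964 rpm)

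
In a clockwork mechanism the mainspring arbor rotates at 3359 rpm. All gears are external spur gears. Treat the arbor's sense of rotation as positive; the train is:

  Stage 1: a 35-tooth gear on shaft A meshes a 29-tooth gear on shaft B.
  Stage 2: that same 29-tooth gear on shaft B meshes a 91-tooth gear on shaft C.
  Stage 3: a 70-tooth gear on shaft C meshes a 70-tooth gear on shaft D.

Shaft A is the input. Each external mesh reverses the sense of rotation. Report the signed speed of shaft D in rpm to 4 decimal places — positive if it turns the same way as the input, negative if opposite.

-1291.9231 rpm (opposite to input, |ω| = 1291.9231 rpm)

Stage 1 [35T→29T]: ω = 3359.0000×35/29 = 4053.9655 rpm, dir flips to −; running = −4053.9655
Stage 2 [29T→91T]: ω = 4053.9655×29/91 = 1291.9231 rpm, dir flips to +; running = +1291.9231
Stage 3 [70T→70T]: ω = 1291.9231×70/70 = 1291.9231 rpm, dir flips to −; running = −1291.9231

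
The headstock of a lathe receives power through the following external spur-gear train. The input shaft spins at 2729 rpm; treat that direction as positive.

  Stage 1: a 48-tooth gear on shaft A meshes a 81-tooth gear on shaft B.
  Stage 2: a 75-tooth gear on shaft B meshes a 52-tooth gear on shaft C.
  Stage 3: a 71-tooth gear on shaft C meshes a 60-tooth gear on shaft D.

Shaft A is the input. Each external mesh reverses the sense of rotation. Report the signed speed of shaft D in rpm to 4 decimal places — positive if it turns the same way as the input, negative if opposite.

-2760.0997 rpm (opposite to input, |ω| = 2760.0997 rpm)

Stage 1 [48T→81T]: ω = 2729.0000×48/81 = 1617.1852 rpm, dir flips to −; running = −1617.1852
Stage 2 [75T→52T]: ω = 1617.1852×75/52 = 2332.4786 rpm, dir flips to +; running = +2332.4786
Stage 3 [71T→60T]: ω = 2332.4786×71/60 = 2760.0997 rpm, dir flips to −; running = −2760.0997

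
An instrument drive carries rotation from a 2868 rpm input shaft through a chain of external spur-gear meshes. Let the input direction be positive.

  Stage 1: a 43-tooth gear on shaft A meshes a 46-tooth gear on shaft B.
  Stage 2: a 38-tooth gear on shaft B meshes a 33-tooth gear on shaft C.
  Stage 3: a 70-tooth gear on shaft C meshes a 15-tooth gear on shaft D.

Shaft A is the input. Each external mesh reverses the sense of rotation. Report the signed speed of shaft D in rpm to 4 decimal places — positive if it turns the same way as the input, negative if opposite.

Stage 1 [43T→46T]: ω = 2868.0000×43/46 = 2680.9565 rpm, dir flips to −; running = −2680.9565
Stage 2 [38T→33T]: ω = 2680.9565×38/33 = 3087.1621 rpm, dir flips to +; running = +3087.1621
Stage 3 [70T→15T]: ω = 3087.1621×70/15 = 14406.7563 rpm, dir flips to −; running = −14406.7563

-14406.7563 rpm (opposite to input, |ω| = 14406.7563 rpm)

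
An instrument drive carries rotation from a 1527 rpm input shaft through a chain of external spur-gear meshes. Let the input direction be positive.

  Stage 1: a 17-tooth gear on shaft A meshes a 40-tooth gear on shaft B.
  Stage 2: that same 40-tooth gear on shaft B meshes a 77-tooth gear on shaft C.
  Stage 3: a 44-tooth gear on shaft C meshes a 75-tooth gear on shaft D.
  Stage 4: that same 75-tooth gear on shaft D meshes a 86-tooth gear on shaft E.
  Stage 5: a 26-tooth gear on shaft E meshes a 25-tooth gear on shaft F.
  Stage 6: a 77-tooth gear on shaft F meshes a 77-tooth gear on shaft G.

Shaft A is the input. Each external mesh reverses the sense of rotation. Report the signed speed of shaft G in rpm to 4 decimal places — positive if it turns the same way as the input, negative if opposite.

Stage 1 [17T→40T]: ω = 1527.0000×17/40 = 648.9750 rpm, dir flips to −; running = −648.9750
Stage 2 [40T→77T]: ω = 648.9750×40/77 = 337.1299 rpm, dir flips to +; running = +337.1299
Stage 3 [44T→75T]: ω = 337.1299×44/75 = 197.7829 rpm, dir flips to −; running = −197.7829
Stage 4 [75T→86T]: ω = 197.7829×75/86 = 172.4850 rpm, dir flips to +; running = +172.4850
Stage 5 [26T→25T]: ω = 172.4850×26/25 = 179.3845 rpm, dir flips to −; running = −179.3845
Stage 6 [77T→77T]: ω = 179.3845×77/77 = 179.3845 rpm, dir flips to +; running = +179.3845

+179.3845 rpm (same as input, |ω| = 179.3845 rpm)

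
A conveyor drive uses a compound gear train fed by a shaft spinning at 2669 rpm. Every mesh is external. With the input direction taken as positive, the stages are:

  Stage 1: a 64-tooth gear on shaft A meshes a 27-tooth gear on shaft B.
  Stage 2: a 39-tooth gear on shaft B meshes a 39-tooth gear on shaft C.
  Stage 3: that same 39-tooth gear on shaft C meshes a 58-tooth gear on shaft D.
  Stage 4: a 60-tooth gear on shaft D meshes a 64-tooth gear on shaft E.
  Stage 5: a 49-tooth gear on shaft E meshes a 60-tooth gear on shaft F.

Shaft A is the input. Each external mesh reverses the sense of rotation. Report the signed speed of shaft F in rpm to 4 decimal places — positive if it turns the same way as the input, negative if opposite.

Stage 1 [64T→27T]: ω = 2669.0000×64/27 = 6326.5185 rpm, dir flips to −; running = −6326.5185
Stage 2 [39T→39T]: ω = 6326.5185×39/39 = 6326.5185 rpm, dir flips to +; running = +6326.5185
Stage 3 [39T→58T]: ω = 6326.5185×39/58 = 4254.0383 rpm, dir flips to −; running = −4254.0383
Stage 4 [60T→64T]: ω = 4254.0383×60/64 = 3988.1609 rpm, dir flips to +; running = +3988.1609
Stage 5 [49T→60T]: ω = 3988.1609×49/60 = 3256.9981 rpm, dir flips to −; running = −3256.9981

-3256.9981 rpm (opposite to input, |ω| = 3256.9981 rpm)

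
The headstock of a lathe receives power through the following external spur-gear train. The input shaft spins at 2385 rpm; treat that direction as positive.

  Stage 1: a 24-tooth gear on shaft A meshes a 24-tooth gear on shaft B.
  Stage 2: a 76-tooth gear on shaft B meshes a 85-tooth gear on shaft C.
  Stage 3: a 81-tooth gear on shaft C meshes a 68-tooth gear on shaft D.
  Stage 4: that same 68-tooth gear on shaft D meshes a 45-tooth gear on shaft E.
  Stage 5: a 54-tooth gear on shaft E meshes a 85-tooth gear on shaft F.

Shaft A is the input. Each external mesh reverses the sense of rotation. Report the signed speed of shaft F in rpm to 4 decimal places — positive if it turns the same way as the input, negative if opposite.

Stage 1 [24T→24T]: ω = 2385.0000×24/24 = 2385.0000 rpm, dir flips to −; running = −2385.0000
Stage 2 [76T→85T]: ω = 2385.0000×76/85 = 2132.4706 rpm, dir flips to +; running = +2132.4706
Stage 3 [81T→68T]: ω = 2132.4706×81/68 = 2540.1488 rpm, dir flips to −; running = −2540.1488
Stage 4 [68T→45T]: ω = 2540.1488×68/45 = 3838.4471 rpm, dir flips to +; running = +3838.4471
Stage 5 [54T→85T]: ω = 3838.4471×54/85 = 2438.5428 rpm, dir flips to −; running = −2438.5428

-2438.5428 rpm (opposite to input, |ω| = 2438.5428 rpm)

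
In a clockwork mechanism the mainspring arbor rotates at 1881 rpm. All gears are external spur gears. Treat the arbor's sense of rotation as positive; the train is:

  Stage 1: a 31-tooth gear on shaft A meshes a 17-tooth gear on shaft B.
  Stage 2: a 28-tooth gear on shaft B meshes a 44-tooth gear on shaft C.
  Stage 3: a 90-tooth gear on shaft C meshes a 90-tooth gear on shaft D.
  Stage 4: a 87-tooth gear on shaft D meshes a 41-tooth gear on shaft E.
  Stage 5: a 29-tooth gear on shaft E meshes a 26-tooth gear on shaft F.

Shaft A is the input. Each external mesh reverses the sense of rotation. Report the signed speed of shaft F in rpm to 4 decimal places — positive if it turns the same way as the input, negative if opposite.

-5166.1495 rpm (opposite to input, |ω| = 5166.1495 rpm)

Stage 1 [31T→17T]: ω = 1881.0000×31/17 = 3430.0588 rpm, dir flips to −; running = −3430.0588
Stage 2 [28T→44T]: ω = 3430.0588×28/44 = 2182.7647 rpm, dir flips to +; running = +2182.7647
Stage 3 [90T→90T]: ω = 2182.7647×90/90 = 2182.7647 rpm, dir flips to −; running = −2182.7647
Stage 4 [87T→41T]: ω = 2182.7647×87/41 = 4631.7202 rpm, dir flips to +; running = +4631.7202
Stage 5 [29T→26T]: ω = 4631.7202×29/26 = 5166.1495 rpm, dir flips to −; running = −5166.1495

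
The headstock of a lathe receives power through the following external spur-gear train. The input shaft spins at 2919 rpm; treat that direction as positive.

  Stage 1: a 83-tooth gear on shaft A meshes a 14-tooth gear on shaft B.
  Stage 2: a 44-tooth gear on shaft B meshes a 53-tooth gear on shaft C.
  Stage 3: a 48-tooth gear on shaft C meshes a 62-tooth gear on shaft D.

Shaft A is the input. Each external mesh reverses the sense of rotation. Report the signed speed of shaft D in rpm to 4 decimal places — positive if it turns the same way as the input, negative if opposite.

Stage 1 [83T→14T]: ω = 2919.0000×83/14 = 17305.5000 rpm, dir flips to −; running = −17305.5000
Stage 2 [44T→53T]: ω = 17305.5000×44/53 = 14366.8302 rpm, dir flips to +; running = +14366.8302
Stage 3 [48T→62T]: ω = 14366.8302×48/62 = 11122.7072 rpm, dir flips to −; running = −11122.7072

-11122.7072 rpm (opposite to input, |ω| = 11122.7072 rpm)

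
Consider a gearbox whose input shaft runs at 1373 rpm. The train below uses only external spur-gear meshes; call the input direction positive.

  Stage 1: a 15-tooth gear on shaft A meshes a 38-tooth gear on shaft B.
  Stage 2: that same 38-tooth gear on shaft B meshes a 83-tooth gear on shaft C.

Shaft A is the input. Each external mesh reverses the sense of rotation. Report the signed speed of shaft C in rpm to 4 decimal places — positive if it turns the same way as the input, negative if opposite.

Stage 1 [15T→38T]: ω = 1373.0000×15/38 = 541.9737 rpm, dir flips to −; running = −541.9737
Stage 2 [38T→83T]: ω = 541.9737×38/83 = 248.1325 rpm, dir flips to +; running = +248.1325

+248.1325 rpm (same as input, |ω| = 248.1325 rpm)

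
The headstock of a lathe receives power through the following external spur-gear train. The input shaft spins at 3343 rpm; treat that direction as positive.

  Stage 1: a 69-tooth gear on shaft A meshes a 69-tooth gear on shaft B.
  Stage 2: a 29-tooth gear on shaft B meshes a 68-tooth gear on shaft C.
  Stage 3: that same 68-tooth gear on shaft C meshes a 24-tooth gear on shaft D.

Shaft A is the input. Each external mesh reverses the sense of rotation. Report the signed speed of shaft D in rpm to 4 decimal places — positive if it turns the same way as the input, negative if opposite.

-4039.4583 rpm (opposite to input, |ω| = 4039.4583 rpm)

Stage 1 [69T→69T]: ω = 3343.0000×69/69 = 3343.0000 rpm, dir flips to −; running = −3343.0000
Stage 2 [29T→68T]: ω = 3343.0000×29/68 = 1425.6912 rpm, dir flips to +; running = +1425.6912
Stage 3 [68T→24T]: ω = 1425.6912×68/24 = 4039.4583 rpm, dir flips to −; running = −4039.4583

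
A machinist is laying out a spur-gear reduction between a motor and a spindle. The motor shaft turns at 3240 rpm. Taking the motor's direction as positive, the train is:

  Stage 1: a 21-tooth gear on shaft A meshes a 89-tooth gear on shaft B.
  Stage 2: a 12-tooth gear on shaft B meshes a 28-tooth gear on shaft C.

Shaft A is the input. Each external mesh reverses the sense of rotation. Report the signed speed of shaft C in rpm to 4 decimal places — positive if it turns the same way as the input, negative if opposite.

Stage 1 [21T→89T]: ω = 3240.0000×21/89 = 764.4944 rpm, dir flips to −; running = −764.4944
Stage 2 [12T→28T]: ω = 764.4944×12/28 = 327.6404 rpm, dir flips to +; running = +327.6404

+327.6404 rpm (same as input, |ω| = 327.6404 rpm)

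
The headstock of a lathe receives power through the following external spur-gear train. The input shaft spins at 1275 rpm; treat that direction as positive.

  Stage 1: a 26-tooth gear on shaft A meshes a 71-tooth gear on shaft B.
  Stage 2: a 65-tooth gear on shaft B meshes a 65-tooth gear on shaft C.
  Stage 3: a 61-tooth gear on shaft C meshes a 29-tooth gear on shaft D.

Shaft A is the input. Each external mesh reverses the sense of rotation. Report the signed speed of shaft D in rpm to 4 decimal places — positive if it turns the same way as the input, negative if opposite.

-982.1030 rpm (opposite to input, |ω| = 982.1030 rpm)

Stage 1 [26T→71T]: ω = 1275.0000×26/71 = 466.9014 rpm, dir flips to −; running = −466.9014
Stage 2 [65T→65T]: ω = 466.9014×65/65 = 466.9014 rpm, dir flips to +; running = +466.9014
Stage 3 [61T→29T]: ω = 466.9014×61/29 = 982.1030 rpm, dir flips to −; running = −982.1030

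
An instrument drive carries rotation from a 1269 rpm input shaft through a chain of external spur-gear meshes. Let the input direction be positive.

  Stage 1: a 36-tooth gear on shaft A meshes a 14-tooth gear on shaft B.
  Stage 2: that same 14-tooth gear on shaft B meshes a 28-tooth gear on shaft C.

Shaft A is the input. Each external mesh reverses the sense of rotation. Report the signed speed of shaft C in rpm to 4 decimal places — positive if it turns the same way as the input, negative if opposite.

+1631.5714 rpm (same as input, |ω| = 1631.5714 rpm)

Stage 1 [36T→14T]: ω = 1269.0000×36/14 = 3263.1429 rpm, dir flips to −; running = −3263.1429
Stage 2 [14T→28T]: ω = 3263.1429×14/28 = 1631.5714 rpm, dir flips to +; running = +1631.5714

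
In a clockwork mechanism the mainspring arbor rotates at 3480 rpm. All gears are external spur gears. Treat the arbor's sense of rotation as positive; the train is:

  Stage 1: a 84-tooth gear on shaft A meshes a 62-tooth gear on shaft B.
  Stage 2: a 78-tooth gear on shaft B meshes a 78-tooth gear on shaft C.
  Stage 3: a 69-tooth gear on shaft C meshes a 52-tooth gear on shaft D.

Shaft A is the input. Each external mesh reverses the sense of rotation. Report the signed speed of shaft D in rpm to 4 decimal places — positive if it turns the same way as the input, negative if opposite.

Stage 1 [84T→62T]: ω = 3480.0000×84/62 = 4714.8387 rpm, dir flips to −; running = −4714.8387
Stage 2 [78T→78T]: ω = 4714.8387×78/78 = 4714.8387 rpm, dir flips to +; running = +4714.8387
Stage 3 [69T→52T]: ω = 4714.8387×69/52 = 6256.2283 rpm, dir flips to −; running = −6256.2283

-6256.2283 rpm (opposite to input, |ω| = 6256.2283 rpm)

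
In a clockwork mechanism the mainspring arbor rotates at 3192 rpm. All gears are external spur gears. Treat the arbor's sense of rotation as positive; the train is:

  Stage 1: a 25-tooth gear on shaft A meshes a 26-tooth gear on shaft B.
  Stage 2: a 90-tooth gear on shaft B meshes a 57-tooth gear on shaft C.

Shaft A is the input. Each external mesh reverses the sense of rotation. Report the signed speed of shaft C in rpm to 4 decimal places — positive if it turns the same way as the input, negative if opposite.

Stage 1 [25T→26T]: ω = 3192.0000×25/26 = 3069.2308 rpm, dir flips to −; running = −3069.2308
Stage 2 [90T→57T]: ω = 3069.2308×90/57 = 4846.1538 rpm, dir flips to +; running = +4846.1538

+4846.1538 rpm (same as input, |ω| = 4846.1538 rpm)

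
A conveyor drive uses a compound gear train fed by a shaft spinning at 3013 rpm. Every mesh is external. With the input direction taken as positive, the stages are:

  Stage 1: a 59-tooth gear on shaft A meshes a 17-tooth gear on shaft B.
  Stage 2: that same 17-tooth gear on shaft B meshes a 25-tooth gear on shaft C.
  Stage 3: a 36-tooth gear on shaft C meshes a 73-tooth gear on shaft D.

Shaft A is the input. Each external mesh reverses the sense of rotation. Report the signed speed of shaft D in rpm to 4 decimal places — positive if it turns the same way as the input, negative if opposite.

-3506.6367 rpm (opposite to input, |ω| = 3506.6367 rpm)

Stage 1 [59T→17T]: ω = 3013.0000×59/17 = 10456.8824 rpm, dir flips to −; running = −10456.8824
Stage 2 [17T→25T]: ω = 10456.8824×17/25 = 7110.6800 rpm, dir flips to +; running = +7110.6800
Stage 3 [36T→73T]: ω = 7110.6800×36/73 = 3506.6367 rpm, dir flips to −; running = −3506.6367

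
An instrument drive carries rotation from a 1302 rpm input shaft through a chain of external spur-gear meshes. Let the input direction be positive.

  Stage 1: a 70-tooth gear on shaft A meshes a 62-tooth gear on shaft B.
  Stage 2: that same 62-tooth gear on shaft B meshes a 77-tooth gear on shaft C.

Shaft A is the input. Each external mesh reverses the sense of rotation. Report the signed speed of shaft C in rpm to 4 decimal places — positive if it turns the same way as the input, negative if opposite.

Stage 1 [70T→62T]: ω = 1302.0000×70/62 = 1470.0000 rpm, dir flips to −; running = −1470.0000
Stage 2 [62T→77T]: ω = 1470.0000×62/77 = 1183.6364 rpm, dir flips to +; running = +1183.6364

+1183.6364 rpm (same as input, |ω| = 1183.6364 rpm)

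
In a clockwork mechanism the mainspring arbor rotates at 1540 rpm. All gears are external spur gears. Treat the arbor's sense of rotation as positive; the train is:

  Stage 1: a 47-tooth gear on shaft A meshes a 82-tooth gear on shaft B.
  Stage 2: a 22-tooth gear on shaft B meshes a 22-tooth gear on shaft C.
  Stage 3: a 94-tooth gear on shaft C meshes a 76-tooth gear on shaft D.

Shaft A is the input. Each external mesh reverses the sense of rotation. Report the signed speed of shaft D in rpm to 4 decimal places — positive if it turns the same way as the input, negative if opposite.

-1091.7394 rpm (opposite to input, |ω| = 1091.7394 rpm)

Stage 1 [47T→82T]: ω = 1540.0000×47/82 = 882.6829 rpm, dir flips to −; running = −882.6829
Stage 2 [22T→22T]: ω = 882.6829×22/22 = 882.6829 rpm, dir flips to +; running = +882.6829
Stage 3 [94T→76T]: ω = 882.6829×94/76 = 1091.7394 rpm, dir flips to −; running = −1091.7394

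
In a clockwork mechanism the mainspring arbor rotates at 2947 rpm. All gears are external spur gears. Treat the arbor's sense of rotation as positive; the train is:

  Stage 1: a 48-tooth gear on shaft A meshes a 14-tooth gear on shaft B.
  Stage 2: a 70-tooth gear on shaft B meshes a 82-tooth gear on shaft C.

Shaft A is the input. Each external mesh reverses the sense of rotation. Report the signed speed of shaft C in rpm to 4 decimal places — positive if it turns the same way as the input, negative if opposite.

+8625.3659 rpm (same as input, |ω| = 8625.3659 rpm)

Stage 1 [48T→14T]: ω = 2947.0000×48/14 = 10104.0000 rpm, dir flips to −; running = −10104.0000
Stage 2 [70T→82T]: ω = 10104.0000×70/82 = 8625.3659 rpm, dir flips to +; running = +8625.3659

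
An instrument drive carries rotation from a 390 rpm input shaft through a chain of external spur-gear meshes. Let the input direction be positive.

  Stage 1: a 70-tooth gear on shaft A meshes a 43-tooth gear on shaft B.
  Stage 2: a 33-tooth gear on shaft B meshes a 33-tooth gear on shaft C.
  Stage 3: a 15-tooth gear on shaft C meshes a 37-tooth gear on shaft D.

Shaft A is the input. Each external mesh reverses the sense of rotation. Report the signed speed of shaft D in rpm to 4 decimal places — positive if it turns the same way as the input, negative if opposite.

Stage 1 [70T→43T]: ω = 390.0000×70/43 = 634.8837 rpm, dir flips to −; running = −634.8837
Stage 2 [33T→33T]: ω = 634.8837×33/33 = 634.8837 rpm, dir flips to +; running = +634.8837
Stage 3 [15T→37T]: ω = 634.8837×15/37 = 257.3853 rpm, dir flips to −; running = −257.3853

-257.3853 rpm (opposite to input, |ω| = 257.3853 rpm)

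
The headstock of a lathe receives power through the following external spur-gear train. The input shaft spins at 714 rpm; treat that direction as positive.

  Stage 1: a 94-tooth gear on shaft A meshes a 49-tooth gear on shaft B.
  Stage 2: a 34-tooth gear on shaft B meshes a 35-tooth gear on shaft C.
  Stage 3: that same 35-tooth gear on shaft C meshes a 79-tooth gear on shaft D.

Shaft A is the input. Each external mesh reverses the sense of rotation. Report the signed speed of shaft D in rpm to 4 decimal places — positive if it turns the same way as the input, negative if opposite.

Stage 1 [94T→49T]: ω = 714.0000×94/49 = 1369.7143 rpm, dir flips to −; running = −1369.7143
Stage 2 [34T→35T]: ω = 1369.7143×34/35 = 1330.5796 rpm, dir flips to +; running = +1330.5796
Stage 3 [35T→79T]: ω = 1330.5796×35/79 = 589.4973 rpm, dir flips to −; running = −589.4973

-589.4973 rpm (opposite to input, |ω| = 589.4973 rpm)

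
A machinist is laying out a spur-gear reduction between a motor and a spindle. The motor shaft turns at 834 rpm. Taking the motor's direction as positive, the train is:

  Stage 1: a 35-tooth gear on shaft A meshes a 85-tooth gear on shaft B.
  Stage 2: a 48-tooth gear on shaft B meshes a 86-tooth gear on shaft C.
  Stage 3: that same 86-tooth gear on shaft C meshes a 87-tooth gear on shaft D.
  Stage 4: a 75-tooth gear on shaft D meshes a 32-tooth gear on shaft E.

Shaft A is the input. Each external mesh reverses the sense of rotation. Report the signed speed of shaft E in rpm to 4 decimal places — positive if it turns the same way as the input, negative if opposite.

Stage 1 [35T→85T]: ω = 834.0000×35/85 = 343.4118 rpm, dir flips to −; running = −343.4118
Stage 2 [48T→86T]: ω = 343.4118×48/86 = 191.6717 rpm, dir flips to +; running = +191.6717
Stage 3 [86T→87T]: ω = 191.6717×86/87 = 189.4686 rpm, dir flips to −; running = −189.4686
Stage 4 [75T→32T]: ω = 189.4686×75/32 = 444.0669 rpm, dir flips to +; running = +444.0669

+444.0669 rpm (same as input, |ω| = 444.0669 rpm)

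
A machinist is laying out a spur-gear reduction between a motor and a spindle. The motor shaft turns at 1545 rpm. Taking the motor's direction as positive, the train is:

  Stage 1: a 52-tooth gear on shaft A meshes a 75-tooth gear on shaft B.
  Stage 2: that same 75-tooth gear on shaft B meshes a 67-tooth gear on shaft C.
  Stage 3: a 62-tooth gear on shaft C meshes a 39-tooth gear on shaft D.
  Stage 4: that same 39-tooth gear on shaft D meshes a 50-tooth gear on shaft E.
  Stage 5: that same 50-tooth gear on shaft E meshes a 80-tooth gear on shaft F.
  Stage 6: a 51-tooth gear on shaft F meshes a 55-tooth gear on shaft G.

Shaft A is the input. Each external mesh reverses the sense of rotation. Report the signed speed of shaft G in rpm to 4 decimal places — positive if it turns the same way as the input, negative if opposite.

Stage 1 [52T→75T]: ω = 1545.0000×52/75 = 1071.2000 rpm, dir flips to −; running = −1071.2000
Stage 2 [75T→67T]: ω = 1071.2000×75/67 = 1199.1045 rpm, dir flips to +; running = +1199.1045
Stage 3 [62T→39T]: ω = 1199.1045×62/39 = 1906.2687 rpm, dir flips to −; running = −1906.2687
Stage 4 [39T→50T]: ω = 1906.2687×39/50 = 1486.8896 rpm, dir flips to +; running = +1486.8896
Stage 5 [50T→80T]: ω = 1486.8896×50/80 = 929.3060 rpm, dir flips to −; running = −929.3060
Stage 6 [51T→55T]: ω = 929.3060×51/55 = 861.7201 rpm, dir flips to +; running = +861.7201

+861.7201 rpm (same as input, |ω| = 861.7201 rpm)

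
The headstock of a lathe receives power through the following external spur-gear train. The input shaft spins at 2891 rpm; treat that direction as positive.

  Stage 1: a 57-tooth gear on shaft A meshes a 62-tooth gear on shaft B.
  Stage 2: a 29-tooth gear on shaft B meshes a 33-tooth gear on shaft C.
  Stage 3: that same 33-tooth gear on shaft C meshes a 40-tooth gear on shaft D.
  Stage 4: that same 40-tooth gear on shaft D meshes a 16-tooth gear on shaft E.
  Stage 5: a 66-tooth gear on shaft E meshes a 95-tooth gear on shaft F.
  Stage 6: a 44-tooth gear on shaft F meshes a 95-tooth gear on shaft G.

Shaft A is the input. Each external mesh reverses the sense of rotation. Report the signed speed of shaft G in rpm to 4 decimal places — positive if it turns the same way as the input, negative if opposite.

Stage 1 [57T→62T]: ω = 2891.0000×57/62 = 2657.8548 rpm, dir flips to −; running = −2657.8548
Stage 2 [29T→33T]: ω = 2657.8548×29/33 = 2335.6906 rpm, dir flips to +; running = +2335.6906
Stage 3 [33T→40T]: ω = 2335.6906×33/40 = 1926.9448 rpm, dir flips to −; running = −1926.9448
Stage 4 [40T→16T]: ω = 1926.9448×40/16 = 4817.3619 rpm, dir flips to +; running = +4817.3619
Stage 5 [66T→95T]: ω = 4817.3619×66/95 = 3346.7988 rpm, dir flips to −; running = −3346.7988
Stage 6 [44T→95T]: ω = 3346.7988×44/95 = 1550.0963 rpm, dir flips to +; running = +1550.0963

+1550.0963 rpm (same as input, |ω| = 1550.0963 rpm)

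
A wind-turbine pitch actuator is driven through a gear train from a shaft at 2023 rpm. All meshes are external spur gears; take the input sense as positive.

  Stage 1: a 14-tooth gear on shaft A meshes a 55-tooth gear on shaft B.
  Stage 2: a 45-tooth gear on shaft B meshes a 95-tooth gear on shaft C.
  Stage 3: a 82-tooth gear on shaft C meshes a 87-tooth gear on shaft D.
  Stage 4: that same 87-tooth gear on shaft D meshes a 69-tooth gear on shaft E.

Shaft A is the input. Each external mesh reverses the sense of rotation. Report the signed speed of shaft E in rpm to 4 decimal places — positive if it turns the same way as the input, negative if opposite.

+289.8778 rpm (same as input, |ω| = 289.8778 rpm)

Stage 1 [14T→55T]: ω = 2023.0000×14/55 = 514.9455 rpm, dir flips to −; running = −514.9455
Stage 2 [45T→95T]: ω = 514.9455×45/95 = 243.9215 rpm, dir flips to +; running = +243.9215
Stage 3 [82T→87T]: ω = 243.9215×82/87 = 229.9031 rpm, dir flips to −; running = −229.9031
Stage 4 [87T→69T]: ω = 229.9031×87/69 = 289.8778 rpm, dir flips to +; running = +289.8778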